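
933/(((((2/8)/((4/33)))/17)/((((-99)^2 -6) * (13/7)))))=10771522320/77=139889900.26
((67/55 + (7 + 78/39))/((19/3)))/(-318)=-281/55385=-0.01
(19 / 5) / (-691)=-19 / 3455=-0.01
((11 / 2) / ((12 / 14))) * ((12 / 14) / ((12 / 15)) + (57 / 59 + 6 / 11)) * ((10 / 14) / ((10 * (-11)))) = -0.11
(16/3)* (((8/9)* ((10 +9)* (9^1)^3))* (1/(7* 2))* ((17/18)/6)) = 5168/7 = 738.29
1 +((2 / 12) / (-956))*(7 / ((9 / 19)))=51491 / 51624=1.00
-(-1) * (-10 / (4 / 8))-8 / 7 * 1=-148 / 7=-21.14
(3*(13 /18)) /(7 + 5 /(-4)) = 26 /69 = 0.38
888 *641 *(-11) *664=-4157495232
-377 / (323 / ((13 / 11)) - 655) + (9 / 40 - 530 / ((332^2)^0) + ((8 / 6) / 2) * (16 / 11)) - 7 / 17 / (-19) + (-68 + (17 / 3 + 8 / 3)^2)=-556774153609 / 1057799160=-526.35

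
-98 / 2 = -49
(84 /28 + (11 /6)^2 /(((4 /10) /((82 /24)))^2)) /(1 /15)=25736165 /6912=3723.40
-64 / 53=-1.21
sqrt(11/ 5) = sqrt(55)/ 5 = 1.48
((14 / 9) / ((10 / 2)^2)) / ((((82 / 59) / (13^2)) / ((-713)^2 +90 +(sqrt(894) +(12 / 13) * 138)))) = 69797 * sqrt(894) / 9225 +35497803887 / 9225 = 3848226.65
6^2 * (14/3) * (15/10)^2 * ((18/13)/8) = 1701/26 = 65.42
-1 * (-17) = 17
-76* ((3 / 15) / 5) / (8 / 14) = -133 / 25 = -5.32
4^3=64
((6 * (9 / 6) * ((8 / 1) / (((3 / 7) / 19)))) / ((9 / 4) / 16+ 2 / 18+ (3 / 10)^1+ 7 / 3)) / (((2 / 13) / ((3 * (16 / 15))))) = 27316224 / 1187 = 23012.83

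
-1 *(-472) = 472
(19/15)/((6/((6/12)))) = 19/180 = 0.11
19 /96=0.20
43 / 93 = 0.46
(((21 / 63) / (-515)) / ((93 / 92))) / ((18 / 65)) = -598 / 258633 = -0.00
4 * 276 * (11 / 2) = 6072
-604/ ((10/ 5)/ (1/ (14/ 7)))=-151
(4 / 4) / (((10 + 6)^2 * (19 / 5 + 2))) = 0.00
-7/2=-3.50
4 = 4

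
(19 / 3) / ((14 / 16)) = 152 / 21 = 7.24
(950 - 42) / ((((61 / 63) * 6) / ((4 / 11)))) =38136 / 671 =56.83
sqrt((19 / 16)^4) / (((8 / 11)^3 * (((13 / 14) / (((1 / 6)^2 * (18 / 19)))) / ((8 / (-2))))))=-177023 / 425984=-0.42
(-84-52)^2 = 18496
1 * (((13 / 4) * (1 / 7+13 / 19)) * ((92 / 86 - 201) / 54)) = -6146855 / 617652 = -9.95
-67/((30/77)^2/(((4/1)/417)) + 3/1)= -397243/111612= -3.56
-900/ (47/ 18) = -16200/ 47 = -344.68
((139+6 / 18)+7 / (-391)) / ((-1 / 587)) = -95925779 / 1173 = -81778.16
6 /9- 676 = -2026 /3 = -675.33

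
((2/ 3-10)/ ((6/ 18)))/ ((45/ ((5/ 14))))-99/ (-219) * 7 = 1933/ 657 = 2.94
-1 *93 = -93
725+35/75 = 10882/15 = 725.47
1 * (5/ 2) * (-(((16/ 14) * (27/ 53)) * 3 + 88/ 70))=-398/ 53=-7.51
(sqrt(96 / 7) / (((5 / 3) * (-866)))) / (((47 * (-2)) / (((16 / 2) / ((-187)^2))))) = 24 * sqrt(42) / 24907894165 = 0.00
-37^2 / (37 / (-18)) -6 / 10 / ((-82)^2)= 22390917 / 33620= 666.00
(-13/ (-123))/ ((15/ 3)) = 13/ 615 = 0.02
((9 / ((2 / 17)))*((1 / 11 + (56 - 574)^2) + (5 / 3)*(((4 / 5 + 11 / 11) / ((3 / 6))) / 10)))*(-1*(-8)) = 9031809096 / 55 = 164214710.84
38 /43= 0.88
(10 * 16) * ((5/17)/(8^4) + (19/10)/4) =165401/2176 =76.01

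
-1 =-1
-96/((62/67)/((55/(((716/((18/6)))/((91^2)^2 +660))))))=-1639438075.66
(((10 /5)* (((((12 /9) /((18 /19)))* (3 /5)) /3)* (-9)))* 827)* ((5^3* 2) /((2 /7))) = -10999100 /3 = -3666366.67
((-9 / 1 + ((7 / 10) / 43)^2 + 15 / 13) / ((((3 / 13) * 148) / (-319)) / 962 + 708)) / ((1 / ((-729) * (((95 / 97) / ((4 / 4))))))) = 1485970030259 / 187811287480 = 7.91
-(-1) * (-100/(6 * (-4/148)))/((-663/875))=-1618750/1989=-813.85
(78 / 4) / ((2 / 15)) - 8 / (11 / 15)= 5955 / 44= 135.34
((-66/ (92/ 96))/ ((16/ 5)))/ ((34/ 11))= -5445/ 782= -6.96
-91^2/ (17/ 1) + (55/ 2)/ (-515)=-1706073/ 3502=-487.17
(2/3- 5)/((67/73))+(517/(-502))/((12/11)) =-762207/134536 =-5.67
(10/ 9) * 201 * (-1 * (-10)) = 6700/ 3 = 2233.33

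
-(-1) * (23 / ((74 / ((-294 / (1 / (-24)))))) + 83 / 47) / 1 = 3816839 / 1739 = 2194.85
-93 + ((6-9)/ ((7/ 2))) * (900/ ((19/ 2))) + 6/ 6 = -23036/ 133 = -173.20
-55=-55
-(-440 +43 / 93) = 40877 / 93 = 439.54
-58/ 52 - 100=-2629/ 26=-101.12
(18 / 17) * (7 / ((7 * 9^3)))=2 / 1377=0.00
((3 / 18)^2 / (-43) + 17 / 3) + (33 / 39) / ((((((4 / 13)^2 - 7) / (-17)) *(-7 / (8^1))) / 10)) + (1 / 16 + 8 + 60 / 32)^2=21747175273 / 269773056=80.61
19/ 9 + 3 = 46/ 9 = 5.11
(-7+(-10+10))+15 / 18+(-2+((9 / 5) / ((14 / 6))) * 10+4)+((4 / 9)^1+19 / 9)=769 / 126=6.10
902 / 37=24.38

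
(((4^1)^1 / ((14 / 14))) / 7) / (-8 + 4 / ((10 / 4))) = -5 / 56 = -0.09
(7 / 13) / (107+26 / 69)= 483 / 96317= 0.01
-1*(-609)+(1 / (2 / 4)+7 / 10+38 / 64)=97967 / 160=612.29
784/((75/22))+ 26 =255.97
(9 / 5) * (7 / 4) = 63 / 20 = 3.15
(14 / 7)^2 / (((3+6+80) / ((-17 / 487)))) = -68 / 43343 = -0.00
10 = 10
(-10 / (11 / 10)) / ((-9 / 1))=100 / 99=1.01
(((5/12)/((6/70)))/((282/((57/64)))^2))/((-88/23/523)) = -759932075/114657067008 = -0.01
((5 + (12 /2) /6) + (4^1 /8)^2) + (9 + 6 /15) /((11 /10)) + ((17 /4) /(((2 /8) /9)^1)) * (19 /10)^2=311919 /550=567.13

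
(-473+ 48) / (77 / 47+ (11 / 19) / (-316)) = -119929900 / 461791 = -259.71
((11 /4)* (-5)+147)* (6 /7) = 1599 /14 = 114.21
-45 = -45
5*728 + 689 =4329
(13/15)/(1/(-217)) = -2821/15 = -188.07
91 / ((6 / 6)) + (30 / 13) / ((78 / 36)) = 15559 / 169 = 92.07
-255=-255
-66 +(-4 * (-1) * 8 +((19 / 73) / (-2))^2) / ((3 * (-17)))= -24144043 / 362372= -66.63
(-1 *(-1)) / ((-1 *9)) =-1 / 9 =-0.11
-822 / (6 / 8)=-1096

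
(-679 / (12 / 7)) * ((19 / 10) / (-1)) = 90307 / 120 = 752.56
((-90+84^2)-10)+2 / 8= 27825 / 4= 6956.25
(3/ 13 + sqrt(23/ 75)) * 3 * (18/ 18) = 2.35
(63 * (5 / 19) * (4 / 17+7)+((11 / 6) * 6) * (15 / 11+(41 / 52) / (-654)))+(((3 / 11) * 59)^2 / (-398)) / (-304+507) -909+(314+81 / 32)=-98265085831772575 / 214772212086432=-457.53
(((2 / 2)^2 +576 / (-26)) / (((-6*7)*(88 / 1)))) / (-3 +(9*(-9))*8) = -25 / 2843568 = -0.00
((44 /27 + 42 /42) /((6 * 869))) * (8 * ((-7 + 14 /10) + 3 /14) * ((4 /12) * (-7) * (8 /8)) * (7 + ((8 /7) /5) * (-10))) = 53534 /223965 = 0.24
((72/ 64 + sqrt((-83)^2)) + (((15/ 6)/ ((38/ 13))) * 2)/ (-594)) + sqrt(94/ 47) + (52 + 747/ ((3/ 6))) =sqrt(2) + 73590233/ 45144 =1631.54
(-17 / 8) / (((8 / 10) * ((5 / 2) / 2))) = -17 / 8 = -2.12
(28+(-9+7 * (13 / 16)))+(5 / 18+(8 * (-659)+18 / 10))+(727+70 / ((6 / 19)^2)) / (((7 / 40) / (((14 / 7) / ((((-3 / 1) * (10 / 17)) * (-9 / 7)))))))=37954877 / 19440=1952.41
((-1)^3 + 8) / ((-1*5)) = -7 / 5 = -1.40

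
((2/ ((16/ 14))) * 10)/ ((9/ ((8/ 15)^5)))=114688/ 1366875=0.08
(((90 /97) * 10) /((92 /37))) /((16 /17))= 141525 /35696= 3.96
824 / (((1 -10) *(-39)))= 824 / 351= 2.35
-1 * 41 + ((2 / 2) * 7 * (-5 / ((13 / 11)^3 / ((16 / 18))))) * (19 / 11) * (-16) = 9488827 / 19773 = 479.89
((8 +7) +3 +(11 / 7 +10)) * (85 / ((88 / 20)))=87975 / 154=571.27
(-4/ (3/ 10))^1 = -40/ 3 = -13.33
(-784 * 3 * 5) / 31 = -11760 / 31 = -379.35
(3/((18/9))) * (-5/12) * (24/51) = -5/17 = -0.29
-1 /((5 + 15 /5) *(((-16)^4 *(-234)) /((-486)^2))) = 6561 /3407872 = 0.00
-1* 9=-9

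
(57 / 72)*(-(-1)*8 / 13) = 19 / 39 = 0.49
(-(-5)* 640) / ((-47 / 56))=-179200 / 47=-3812.77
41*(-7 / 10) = -287 / 10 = -28.70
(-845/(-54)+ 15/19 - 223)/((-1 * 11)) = 211933/11286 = 18.78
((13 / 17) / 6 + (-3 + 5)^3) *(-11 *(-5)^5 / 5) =5699375 / 102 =55876.23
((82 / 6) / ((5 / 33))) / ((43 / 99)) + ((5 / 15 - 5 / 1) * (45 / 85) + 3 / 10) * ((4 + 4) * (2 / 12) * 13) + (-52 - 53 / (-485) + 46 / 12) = 259495901 / 2127210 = 121.99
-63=-63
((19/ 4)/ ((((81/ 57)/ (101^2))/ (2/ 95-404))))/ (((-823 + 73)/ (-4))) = -3719192791/ 50625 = -73465.54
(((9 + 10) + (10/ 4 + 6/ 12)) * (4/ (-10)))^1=-44/ 5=-8.80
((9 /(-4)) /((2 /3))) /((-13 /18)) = 243 /52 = 4.67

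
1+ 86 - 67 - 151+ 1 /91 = -11920 /91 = -130.99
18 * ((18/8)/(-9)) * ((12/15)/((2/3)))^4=-9.33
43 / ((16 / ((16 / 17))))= 43 / 17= 2.53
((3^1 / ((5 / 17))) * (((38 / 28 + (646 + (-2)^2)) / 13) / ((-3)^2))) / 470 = 155023 / 1283100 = 0.12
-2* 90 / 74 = -90 / 37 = -2.43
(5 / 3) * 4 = 20 / 3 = 6.67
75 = 75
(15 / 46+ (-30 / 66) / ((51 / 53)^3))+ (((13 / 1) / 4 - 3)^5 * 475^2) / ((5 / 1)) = 1508101323835 / 34366159872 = 43.88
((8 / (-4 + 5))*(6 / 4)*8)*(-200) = -19200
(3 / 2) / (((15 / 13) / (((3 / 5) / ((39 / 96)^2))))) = 1536 / 325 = 4.73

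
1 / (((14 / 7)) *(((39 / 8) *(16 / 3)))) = 1 / 52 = 0.02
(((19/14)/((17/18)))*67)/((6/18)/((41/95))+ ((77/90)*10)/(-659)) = 2786010147/21974302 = 126.78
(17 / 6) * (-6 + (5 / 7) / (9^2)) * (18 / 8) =-57749 / 1512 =-38.19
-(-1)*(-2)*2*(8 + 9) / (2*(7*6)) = -17 / 21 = -0.81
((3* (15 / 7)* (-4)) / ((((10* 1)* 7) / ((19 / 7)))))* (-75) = 25650 / 343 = 74.78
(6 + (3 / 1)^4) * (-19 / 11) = -1653 / 11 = -150.27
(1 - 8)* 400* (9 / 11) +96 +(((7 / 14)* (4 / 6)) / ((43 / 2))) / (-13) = -40489510 / 18447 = -2194.91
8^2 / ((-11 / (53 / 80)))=-212 / 55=-3.85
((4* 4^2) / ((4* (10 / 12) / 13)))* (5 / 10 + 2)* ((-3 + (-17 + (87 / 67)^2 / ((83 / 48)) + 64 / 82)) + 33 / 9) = -138958883440 / 15276067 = -9096.51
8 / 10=4 / 5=0.80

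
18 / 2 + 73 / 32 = 361 / 32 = 11.28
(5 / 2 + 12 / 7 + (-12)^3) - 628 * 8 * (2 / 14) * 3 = -54277 / 14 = -3876.93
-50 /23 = -2.17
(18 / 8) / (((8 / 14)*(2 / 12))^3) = 83349 / 32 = 2604.66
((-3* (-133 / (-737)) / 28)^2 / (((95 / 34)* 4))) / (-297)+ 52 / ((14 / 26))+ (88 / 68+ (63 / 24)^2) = 71503198902481 / 682567892160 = 104.76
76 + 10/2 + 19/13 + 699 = 10159/13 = 781.46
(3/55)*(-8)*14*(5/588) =-4/77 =-0.05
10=10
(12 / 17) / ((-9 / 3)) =-4 / 17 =-0.24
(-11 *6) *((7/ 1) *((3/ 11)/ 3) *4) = -168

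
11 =11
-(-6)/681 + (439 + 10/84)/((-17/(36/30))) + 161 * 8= 169778349/135065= 1257.01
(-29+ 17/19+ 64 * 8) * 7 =3387.26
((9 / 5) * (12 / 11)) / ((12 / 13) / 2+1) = 1.34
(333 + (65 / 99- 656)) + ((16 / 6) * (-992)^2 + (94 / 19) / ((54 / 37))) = 14806395217 / 5643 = 2623851.71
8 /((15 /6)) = 16 /5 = 3.20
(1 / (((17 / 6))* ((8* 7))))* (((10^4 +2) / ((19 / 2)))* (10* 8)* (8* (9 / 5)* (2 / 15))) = 11522304 / 11305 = 1019.22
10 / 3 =3.33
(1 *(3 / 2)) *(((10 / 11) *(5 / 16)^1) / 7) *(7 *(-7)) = -525 / 176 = -2.98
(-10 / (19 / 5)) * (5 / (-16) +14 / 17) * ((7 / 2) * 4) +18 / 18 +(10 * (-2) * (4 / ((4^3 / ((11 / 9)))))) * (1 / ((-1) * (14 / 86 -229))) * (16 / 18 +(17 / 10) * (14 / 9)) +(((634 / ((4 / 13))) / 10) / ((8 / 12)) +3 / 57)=19996640189 / 68651712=291.28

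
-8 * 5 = -40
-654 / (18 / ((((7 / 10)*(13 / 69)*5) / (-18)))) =9919 / 7452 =1.33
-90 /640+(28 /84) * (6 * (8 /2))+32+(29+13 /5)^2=1661471 /1600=1038.42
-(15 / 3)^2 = -25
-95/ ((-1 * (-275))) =-19/ 55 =-0.35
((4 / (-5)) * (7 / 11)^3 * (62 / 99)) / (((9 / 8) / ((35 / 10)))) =-0.40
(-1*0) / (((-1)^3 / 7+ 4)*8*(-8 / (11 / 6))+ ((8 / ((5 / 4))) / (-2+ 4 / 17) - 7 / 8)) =0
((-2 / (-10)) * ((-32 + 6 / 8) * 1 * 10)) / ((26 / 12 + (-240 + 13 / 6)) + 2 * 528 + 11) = -375 / 4988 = -0.08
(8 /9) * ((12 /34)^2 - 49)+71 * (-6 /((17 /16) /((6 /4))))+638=-17834 /2601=-6.86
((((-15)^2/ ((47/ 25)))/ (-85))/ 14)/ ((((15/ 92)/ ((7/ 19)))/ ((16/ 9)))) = -18400/ 45543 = -0.40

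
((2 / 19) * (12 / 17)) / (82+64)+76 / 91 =0.84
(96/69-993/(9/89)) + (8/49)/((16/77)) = -9817.49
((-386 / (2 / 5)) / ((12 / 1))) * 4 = -965 / 3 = -321.67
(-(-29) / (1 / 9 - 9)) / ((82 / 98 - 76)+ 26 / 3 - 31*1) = 0.03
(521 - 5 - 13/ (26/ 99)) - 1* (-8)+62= 1073/ 2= 536.50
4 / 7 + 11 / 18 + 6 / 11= 2395 / 1386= 1.73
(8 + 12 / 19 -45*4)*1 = -3256 / 19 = -171.37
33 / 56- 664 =-37151 / 56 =-663.41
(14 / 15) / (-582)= -7 / 4365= -0.00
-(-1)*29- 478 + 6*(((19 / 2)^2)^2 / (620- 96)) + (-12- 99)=-1956557 / 4192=-466.74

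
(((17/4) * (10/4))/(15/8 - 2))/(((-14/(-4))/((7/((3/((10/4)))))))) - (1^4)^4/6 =-851/6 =-141.83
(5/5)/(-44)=-0.02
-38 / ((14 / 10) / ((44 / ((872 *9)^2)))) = -0.00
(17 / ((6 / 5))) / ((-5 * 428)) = -17 / 2568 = -0.01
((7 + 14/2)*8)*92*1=10304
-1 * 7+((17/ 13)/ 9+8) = 134/ 117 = 1.15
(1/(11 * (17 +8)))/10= 1/2750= 0.00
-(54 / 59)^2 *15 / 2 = -21870 / 3481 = -6.28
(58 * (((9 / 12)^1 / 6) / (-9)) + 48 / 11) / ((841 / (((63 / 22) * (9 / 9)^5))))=9863 / 814088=0.01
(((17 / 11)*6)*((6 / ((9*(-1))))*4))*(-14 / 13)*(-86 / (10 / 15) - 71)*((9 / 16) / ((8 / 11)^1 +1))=-428400 / 247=-1734.41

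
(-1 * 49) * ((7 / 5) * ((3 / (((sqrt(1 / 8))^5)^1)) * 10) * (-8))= 2107392 * sqrt(2)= 2980302.35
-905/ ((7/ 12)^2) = -2659.59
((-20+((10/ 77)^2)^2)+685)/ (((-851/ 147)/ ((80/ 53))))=-173.39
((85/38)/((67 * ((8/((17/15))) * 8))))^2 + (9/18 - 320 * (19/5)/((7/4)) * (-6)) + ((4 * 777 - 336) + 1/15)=58056885894265571/8363485347840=6941.71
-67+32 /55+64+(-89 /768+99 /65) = -111031 /109824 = -1.01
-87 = -87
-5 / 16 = -0.31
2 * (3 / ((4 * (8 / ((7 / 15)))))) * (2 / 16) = 7 / 640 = 0.01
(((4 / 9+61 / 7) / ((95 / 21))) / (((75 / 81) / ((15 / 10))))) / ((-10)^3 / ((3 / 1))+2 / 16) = -186948 / 18992875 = -0.01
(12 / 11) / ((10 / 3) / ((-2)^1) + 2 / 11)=-36 / 49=-0.73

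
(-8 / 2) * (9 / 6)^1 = -6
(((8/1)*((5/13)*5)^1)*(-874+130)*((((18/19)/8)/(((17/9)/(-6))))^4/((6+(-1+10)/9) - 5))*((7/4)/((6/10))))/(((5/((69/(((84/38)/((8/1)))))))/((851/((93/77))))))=-87583433220325350/7447317007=-11760400.84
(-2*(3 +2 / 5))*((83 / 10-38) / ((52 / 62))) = 240.80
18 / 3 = 6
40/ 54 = 20/ 27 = 0.74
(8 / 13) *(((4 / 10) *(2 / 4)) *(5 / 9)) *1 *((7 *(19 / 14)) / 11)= 76 / 1287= 0.06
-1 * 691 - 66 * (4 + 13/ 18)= -3008/ 3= -1002.67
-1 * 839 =-839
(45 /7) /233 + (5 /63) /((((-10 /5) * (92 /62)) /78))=-463285 /225078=-2.06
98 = 98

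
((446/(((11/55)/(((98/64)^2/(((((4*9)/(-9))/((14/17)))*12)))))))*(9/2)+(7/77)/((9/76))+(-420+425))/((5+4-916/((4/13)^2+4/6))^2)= -204355550999909/732316963752861696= -0.00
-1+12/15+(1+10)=54/5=10.80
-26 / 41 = -0.63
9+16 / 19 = 9.84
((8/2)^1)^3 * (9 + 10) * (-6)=-7296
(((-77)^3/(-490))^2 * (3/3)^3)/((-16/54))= -2343775203/800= -2929719.00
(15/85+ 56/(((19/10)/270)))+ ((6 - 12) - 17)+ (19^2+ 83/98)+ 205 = 269119717/31654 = 8501.92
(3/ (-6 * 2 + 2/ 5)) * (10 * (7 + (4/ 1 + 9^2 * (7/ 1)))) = -43350/ 29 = -1494.83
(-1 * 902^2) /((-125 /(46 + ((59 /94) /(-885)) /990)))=1187332978909 /3965625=299406.27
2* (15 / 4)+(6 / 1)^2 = 87 / 2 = 43.50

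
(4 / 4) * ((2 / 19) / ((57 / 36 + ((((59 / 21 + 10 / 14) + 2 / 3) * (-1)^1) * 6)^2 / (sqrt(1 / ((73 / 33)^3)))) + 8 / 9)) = -15385608 / 255761647551485 + 263725056 * sqrt(2409) / 255761647551485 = 0.00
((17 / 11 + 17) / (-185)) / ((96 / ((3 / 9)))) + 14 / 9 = 227869 / 146520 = 1.56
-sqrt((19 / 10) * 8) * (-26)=101.37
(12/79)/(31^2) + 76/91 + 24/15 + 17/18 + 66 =43138716541/621776610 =69.38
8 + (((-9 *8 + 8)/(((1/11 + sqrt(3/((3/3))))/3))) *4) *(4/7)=27032/1267 - 185856 *sqrt(3)/1267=-232.74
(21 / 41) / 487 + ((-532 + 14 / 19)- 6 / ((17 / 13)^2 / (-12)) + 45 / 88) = -4714570278271 / 9648214136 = -488.65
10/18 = 5/9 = 0.56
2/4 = 1/2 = 0.50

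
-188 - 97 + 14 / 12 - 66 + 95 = -1529 / 6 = -254.83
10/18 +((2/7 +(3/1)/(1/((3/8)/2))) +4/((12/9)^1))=4439/1008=4.40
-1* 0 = 0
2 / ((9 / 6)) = 4 / 3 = 1.33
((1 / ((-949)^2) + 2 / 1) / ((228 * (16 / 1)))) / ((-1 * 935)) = -600401 / 1023947312960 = -0.00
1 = 1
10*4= 40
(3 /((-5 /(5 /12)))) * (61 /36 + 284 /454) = -18959 /32688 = -0.58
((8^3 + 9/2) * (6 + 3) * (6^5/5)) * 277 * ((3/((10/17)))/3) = 85107489912/25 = 3404299596.48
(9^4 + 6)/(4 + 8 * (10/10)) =2189/4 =547.25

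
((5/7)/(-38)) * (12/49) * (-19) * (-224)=-960/49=-19.59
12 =12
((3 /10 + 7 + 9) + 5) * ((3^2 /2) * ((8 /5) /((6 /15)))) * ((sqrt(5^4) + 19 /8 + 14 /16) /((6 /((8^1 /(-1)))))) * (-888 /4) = 16029954 /5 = 3205990.80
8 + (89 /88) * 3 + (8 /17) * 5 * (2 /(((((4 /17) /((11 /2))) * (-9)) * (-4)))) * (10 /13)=137807 /10296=13.38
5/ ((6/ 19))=15.83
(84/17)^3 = 592704/4913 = 120.64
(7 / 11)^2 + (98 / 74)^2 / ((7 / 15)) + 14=3008712 / 165649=18.16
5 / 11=0.45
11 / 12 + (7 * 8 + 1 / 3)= 229 / 4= 57.25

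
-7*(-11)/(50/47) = 3619/50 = 72.38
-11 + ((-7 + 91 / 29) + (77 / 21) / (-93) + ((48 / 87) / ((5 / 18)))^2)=-64270424 / 5865975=-10.96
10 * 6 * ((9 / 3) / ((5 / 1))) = 36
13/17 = 0.76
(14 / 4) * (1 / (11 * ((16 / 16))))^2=7 / 242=0.03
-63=-63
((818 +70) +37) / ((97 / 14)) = 12950 / 97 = 133.51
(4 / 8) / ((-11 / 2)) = -1 / 11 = -0.09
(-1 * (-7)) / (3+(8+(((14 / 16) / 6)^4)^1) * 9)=4128768 / 44239201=0.09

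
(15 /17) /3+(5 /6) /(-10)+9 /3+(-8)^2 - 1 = 13507 /204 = 66.21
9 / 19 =0.47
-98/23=-4.26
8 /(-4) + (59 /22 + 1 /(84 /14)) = 28 /33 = 0.85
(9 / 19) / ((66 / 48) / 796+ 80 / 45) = 515808 / 1937753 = 0.27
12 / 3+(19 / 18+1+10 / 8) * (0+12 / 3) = 155 / 9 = 17.22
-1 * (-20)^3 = 8000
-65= -65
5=5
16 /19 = 0.84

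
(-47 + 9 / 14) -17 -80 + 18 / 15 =-9951 / 70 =-142.16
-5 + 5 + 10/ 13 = 0.77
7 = 7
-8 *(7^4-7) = -19152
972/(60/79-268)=-19197/5278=-3.64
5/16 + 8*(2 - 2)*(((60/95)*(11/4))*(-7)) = 5/16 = 0.31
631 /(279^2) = 631 /77841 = 0.01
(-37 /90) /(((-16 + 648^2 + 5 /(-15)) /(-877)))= 32449 /37789890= 0.00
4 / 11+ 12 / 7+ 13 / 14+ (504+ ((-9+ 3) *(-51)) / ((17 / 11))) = 108571 / 154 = 705.01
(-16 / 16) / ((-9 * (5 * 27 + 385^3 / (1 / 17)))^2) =-1 / 76233763334042625600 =-0.00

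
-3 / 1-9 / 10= -39 / 10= -3.90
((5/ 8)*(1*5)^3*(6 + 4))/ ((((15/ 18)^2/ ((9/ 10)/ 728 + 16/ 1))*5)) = 5242005/ 1456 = 3600.28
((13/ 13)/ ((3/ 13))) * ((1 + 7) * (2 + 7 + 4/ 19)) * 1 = 18200/ 57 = 319.30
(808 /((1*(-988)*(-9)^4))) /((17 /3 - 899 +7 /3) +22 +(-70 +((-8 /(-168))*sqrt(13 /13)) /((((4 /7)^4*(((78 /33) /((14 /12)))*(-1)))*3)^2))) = 2753560576 /20740699627813233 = 0.00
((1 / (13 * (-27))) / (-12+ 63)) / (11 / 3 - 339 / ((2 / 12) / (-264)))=-1 / 9612473013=-0.00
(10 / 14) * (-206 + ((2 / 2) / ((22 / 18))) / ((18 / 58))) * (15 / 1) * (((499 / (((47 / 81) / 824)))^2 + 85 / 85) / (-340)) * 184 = 1712145336403341239850 / 2891581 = 592113911525681.36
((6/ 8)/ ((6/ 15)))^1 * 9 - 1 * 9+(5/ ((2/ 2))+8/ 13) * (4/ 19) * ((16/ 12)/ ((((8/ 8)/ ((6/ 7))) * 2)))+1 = 132103/ 13832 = 9.55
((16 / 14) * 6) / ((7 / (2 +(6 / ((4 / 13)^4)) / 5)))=260889 / 1960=133.11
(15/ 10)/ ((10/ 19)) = 57/ 20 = 2.85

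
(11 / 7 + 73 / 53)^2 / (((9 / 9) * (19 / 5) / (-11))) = -65825980 / 2615179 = -25.17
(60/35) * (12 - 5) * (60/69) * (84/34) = 10080/391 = 25.78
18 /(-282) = -3 /47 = -0.06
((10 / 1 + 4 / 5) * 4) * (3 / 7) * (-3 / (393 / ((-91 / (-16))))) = -1053 / 1310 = -0.80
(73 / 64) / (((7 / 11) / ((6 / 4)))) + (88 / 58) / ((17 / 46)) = 3001141 / 441728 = 6.79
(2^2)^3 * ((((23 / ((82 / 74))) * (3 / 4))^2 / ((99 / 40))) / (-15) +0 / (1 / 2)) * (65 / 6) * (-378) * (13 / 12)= 34269191320 / 18491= 1853290.32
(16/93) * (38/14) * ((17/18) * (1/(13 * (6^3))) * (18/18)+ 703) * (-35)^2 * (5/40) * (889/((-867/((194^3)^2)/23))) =-16097809384886552264788914200/254713329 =-63199713372230128815.87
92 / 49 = 1.88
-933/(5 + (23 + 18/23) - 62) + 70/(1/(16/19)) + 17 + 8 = 1626301/14516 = 112.04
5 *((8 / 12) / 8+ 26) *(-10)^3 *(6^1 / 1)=-782500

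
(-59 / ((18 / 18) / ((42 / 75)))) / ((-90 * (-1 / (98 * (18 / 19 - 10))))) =325.69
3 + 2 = 5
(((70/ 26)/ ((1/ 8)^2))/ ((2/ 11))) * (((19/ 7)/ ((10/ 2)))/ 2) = 3344/ 13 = 257.23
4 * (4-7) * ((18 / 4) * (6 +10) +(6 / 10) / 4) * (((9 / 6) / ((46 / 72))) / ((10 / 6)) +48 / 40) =-2258.61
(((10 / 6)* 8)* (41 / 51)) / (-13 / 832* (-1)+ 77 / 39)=1364480 / 253317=5.39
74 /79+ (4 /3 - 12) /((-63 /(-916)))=-154.15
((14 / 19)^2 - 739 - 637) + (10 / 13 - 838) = -10384144 / 4693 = -2212.69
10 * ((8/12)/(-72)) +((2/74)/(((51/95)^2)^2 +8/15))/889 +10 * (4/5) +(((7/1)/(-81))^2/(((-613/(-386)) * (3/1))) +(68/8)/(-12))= 3443437945578611296513/478209376545475985928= 7.20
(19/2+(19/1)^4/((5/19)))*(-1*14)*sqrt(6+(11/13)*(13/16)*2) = -34666051*sqrt(118)/20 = -18828485.13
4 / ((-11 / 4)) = -16 / 11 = -1.45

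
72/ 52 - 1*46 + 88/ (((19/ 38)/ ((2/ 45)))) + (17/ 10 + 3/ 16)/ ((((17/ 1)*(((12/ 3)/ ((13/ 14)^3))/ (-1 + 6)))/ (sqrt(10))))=-21524/ 585 + 331747*sqrt(10)/ 2985472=-36.44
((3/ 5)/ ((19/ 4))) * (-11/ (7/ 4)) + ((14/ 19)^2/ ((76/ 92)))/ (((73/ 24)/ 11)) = 27739536/ 17524745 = 1.58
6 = 6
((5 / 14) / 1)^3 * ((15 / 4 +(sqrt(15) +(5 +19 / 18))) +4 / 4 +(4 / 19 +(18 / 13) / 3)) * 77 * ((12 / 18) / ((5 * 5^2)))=11 * sqrt(15) / 588 +1122649 / 5228496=0.29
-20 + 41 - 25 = -4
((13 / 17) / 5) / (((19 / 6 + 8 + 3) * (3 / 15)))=78 / 1445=0.05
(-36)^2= 1296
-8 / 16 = -0.50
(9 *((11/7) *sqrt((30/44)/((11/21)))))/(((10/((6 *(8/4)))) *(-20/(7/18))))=-9 *sqrt(70)/200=-0.38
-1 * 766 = -766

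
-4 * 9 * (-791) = 28476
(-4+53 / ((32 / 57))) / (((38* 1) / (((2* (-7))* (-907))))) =18367657 / 608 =30209.96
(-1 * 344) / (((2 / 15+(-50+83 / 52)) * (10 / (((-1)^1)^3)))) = -26832 / 37651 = -0.71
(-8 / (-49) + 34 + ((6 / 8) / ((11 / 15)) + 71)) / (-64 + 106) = 2.53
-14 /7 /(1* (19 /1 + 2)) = -2 /21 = -0.10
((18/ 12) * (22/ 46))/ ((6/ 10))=55/ 46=1.20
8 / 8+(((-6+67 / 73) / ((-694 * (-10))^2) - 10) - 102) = -390269651171 / 3515942800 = -111.00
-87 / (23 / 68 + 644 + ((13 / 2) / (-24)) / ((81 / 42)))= -958392 / 7096483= -0.14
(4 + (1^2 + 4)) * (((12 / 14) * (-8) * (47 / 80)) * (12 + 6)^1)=-22842 / 35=-652.63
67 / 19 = 3.53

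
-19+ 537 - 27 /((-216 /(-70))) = 2037 /4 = 509.25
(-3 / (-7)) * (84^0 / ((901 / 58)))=174 / 6307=0.03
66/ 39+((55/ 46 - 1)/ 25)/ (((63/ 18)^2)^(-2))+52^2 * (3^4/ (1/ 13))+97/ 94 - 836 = 32001265612299/ 11242400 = 2846479.90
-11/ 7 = -1.57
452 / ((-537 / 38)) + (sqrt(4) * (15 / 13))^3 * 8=78256328 / 1179789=66.33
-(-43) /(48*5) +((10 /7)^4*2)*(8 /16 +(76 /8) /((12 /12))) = 48103243 /576240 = 83.48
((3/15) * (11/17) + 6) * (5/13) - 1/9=4468/1989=2.25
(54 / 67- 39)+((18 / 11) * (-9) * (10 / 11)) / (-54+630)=-4957239 / 129712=-38.22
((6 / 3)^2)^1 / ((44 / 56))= 56 / 11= 5.09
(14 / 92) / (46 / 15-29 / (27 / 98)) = -945 / 634616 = -0.00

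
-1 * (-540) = 540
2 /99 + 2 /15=76 /495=0.15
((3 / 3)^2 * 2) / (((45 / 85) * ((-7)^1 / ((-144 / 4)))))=136 / 7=19.43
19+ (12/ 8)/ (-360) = 4559/ 240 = 19.00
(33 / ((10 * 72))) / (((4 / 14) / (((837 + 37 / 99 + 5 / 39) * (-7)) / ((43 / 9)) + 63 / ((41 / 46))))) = -2040692171 / 11001120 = -185.50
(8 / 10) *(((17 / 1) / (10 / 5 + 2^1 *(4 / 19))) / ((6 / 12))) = 1292 / 115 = 11.23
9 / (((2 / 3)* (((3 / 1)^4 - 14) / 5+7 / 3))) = 405 / 472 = 0.86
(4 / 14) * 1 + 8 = 8.29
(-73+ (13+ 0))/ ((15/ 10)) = -40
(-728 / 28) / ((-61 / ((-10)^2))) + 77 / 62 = 165897 / 3782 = 43.86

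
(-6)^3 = -216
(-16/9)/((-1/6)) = 32/3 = 10.67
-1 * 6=-6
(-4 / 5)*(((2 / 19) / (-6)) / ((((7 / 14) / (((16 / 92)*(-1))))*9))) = -32 / 58995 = -0.00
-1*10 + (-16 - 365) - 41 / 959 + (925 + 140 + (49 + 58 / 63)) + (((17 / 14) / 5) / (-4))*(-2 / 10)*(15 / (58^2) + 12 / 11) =46239493844213 / 63876304800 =723.89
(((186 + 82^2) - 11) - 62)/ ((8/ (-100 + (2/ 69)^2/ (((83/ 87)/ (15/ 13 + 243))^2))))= -89496473577/ 2328482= -38435.54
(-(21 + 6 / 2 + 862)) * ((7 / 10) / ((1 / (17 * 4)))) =-210868 / 5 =-42173.60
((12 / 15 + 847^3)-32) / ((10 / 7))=21267588713 / 50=425351774.26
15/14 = 1.07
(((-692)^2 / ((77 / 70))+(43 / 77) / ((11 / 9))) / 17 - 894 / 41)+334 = 15302059547 / 590359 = 25919.92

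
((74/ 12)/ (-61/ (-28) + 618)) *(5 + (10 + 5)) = 2072/ 10419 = 0.20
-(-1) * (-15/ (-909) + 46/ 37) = 14123/ 11211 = 1.26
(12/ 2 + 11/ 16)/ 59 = 107/ 944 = 0.11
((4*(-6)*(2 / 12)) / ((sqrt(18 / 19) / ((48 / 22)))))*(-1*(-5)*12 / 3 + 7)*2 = -864*sqrt(38) / 11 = -484.19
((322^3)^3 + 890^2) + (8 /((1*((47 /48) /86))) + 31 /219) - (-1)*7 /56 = 3064324863691121855820343645 /82344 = 37213699403613157677794.90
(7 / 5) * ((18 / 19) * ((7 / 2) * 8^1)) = 3528 / 95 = 37.14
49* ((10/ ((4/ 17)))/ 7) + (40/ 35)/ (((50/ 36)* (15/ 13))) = 521873/ 1750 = 298.21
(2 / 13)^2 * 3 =12 / 169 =0.07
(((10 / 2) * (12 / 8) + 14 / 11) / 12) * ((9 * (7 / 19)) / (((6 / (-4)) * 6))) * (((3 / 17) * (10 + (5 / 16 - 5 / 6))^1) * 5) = -3073525 / 1364352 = -2.25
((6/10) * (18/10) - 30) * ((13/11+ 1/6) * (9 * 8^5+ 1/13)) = -82232398793/7150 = -11501034.80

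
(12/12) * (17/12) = 17/12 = 1.42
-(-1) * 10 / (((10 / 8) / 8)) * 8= 512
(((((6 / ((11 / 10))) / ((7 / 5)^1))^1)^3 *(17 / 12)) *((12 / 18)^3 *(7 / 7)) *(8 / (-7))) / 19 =-1.49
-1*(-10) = 10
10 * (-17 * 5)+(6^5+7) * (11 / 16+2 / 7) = 753147 / 112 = 6724.53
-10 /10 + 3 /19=-16 /19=-0.84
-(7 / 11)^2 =-49 / 121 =-0.40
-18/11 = -1.64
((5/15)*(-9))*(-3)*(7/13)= 63/13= 4.85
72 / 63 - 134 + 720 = 4110 / 7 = 587.14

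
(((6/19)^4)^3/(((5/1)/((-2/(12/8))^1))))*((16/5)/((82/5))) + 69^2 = 2160206427559949455221/453729558408563005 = 4761.00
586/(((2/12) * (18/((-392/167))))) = -229712/501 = -458.51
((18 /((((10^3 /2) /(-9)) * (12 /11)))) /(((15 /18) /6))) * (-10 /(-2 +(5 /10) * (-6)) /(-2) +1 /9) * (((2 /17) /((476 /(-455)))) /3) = -2574 /36125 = -0.07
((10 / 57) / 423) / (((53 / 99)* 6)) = 55 / 425961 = 0.00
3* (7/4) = 21/4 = 5.25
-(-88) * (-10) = -880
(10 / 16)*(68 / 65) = 17 / 26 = 0.65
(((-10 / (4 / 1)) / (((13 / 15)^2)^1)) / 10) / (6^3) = -25 / 16224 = -0.00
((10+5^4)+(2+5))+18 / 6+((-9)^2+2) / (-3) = 1852 / 3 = 617.33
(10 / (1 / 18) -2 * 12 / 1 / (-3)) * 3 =564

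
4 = 4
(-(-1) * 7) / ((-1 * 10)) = -7 / 10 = -0.70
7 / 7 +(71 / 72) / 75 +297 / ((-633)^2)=243752591 / 240413400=1.01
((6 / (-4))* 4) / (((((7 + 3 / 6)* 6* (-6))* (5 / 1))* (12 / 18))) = 1 / 150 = 0.01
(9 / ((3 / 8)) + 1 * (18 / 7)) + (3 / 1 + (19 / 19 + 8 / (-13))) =2726 / 91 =29.96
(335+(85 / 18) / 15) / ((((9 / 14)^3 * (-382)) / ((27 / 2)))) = -6210701 / 139239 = -44.60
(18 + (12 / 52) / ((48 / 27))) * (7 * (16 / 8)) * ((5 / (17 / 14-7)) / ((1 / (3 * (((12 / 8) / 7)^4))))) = -56565 / 40768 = -1.39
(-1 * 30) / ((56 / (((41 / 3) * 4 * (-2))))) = 410 / 7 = 58.57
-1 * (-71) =71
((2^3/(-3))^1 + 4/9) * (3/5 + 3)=-8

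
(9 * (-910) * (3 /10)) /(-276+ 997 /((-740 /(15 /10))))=404040 /45719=8.84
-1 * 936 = -936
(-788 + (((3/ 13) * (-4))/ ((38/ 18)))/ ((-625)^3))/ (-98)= 8.04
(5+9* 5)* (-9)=-450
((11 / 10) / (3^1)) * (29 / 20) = 0.53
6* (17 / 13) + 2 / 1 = 128 / 13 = 9.85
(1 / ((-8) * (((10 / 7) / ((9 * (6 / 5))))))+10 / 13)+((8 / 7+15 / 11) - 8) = -1134989 / 200200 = -5.67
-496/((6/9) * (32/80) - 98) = 3720/733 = 5.08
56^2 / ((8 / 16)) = 6272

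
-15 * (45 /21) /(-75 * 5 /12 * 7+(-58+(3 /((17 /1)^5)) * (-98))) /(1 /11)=187421124 /146699735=1.28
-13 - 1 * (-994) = 981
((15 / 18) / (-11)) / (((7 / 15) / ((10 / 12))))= -0.14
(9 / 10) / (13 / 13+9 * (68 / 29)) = 0.04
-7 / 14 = -1 / 2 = -0.50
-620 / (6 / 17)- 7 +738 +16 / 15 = -5123 / 5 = -1024.60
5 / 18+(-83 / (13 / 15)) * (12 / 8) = -16775 / 117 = -143.38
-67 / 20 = -3.35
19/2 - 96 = -173/2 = -86.50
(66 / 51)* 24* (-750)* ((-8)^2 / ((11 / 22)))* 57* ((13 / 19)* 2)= -3953664000 / 17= -232568470.59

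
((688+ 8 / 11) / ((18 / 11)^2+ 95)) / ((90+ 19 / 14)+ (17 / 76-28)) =4030432 / 36343425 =0.11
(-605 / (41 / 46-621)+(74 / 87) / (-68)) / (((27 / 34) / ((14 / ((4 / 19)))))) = 308809717 / 3828870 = 80.65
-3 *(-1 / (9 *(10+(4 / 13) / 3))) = 0.03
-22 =-22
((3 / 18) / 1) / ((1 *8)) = 0.02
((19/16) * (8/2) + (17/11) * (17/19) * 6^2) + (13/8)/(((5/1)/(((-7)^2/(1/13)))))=2186599/8360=261.55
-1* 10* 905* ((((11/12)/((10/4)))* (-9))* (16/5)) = 95568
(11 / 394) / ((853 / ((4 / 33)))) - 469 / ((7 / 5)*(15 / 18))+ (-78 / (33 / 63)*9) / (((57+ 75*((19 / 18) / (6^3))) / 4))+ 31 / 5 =-11082797732629 / 22652767005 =-489.25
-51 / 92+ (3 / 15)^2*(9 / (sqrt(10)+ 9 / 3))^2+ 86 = 338113 / 2300 - 486*sqrt(10) / 25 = 85.53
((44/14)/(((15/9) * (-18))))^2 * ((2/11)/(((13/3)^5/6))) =3564/454833925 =0.00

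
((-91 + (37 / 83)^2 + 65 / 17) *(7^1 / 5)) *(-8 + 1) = 99825005 / 117113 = 852.38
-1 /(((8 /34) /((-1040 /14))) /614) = 1356940 /7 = 193848.57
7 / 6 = 1.17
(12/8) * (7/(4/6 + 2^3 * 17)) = 63/820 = 0.08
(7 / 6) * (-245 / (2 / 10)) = -8575 / 6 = -1429.17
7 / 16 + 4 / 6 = 53 / 48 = 1.10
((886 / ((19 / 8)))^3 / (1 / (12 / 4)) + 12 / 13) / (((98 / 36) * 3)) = 83327237974296 / 4369183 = 19071583.40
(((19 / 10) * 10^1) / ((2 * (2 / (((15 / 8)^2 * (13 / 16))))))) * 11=611325 / 4096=149.25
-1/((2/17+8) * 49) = -17/6762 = -0.00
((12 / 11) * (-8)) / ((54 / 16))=-256 / 99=-2.59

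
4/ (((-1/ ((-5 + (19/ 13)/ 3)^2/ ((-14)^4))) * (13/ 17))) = -131648/ 47474973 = -0.00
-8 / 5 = -1.60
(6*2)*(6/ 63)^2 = 16/ 147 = 0.11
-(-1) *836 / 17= 836 / 17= 49.18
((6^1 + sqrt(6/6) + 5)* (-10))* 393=-47160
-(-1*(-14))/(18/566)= -3962/9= -440.22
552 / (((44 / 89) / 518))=6362076 / 11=578370.55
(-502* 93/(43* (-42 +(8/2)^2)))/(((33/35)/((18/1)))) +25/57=279569435/350493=797.65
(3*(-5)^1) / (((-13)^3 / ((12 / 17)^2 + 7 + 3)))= 45510 / 634933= 0.07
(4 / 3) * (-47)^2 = 8836 / 3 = 2945.33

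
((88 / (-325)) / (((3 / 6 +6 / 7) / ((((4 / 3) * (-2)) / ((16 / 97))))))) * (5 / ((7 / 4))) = 34144 / 3705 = 9.22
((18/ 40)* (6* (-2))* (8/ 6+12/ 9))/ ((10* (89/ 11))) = -0.18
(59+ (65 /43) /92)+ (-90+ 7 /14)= -120593 /3956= -30.48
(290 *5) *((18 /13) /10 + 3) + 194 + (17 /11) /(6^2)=24426293 /5148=4744.81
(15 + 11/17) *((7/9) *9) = 1862/17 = 109.53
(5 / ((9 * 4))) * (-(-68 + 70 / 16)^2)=-1295405 / 2304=-562.24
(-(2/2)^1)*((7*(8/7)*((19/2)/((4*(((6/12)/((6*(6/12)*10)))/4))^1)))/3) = -1520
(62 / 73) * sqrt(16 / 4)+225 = 16549 / 73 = 226.70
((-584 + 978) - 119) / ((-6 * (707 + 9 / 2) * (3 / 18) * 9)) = -0.04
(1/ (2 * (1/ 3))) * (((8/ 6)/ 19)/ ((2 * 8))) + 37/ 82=2853/ 6232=0.46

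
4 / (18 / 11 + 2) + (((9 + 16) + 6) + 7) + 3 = 421 / 10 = 42.10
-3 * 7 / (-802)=21 / 802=0.03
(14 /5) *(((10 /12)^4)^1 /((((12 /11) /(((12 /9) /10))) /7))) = 13475 /11664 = 1.16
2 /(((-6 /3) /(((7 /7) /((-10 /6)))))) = 3 /5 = 0.60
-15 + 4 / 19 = -281 / 19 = -14.79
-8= -8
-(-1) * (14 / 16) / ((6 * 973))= 0.00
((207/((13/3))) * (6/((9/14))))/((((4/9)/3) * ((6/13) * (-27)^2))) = 161/18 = 8.94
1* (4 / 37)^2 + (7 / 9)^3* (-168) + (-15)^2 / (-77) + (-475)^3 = -2745248152151728 / 25615359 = -107171956.96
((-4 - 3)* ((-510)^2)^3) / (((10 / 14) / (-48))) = 8277293781590400000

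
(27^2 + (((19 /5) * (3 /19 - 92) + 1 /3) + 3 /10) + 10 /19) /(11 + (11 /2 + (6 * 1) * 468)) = 217261 /1609965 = 0.13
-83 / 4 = -20.75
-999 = -999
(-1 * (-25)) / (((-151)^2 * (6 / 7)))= 175 / 136806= 0.00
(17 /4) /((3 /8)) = 34 /3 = 11.33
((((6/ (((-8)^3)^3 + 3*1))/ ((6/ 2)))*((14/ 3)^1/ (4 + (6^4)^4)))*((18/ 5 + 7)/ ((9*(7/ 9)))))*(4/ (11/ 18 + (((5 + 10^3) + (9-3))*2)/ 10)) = -24/ 32600801107906482407125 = -0.00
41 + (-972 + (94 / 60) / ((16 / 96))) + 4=-4588 / 5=-917.60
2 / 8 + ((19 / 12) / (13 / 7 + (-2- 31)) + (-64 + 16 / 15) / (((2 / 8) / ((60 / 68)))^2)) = -592530391 / 756024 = -783.75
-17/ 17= -1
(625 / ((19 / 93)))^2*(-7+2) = -16892578125 / 361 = -46793845.22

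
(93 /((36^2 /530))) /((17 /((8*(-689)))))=-5660135 /459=-12331.45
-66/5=-13.20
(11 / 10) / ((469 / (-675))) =-1485 / 938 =-1.58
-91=-91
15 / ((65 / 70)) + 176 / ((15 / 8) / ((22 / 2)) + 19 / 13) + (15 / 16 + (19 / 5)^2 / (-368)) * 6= 1805702479 / 13955825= 129.39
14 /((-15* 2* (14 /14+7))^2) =7 /28800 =0.00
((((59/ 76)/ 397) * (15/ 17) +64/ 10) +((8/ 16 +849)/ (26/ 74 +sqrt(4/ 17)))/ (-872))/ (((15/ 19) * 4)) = 1449489495511/ 483757521600 - 2325931 * sqrt(17)/ 7167840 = 1.66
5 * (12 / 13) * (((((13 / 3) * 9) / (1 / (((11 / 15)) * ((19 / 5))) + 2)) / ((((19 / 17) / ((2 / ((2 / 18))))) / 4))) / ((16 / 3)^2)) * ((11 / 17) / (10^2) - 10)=-136234791 / 78880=-1727.11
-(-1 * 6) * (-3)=-18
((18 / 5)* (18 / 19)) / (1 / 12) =40.93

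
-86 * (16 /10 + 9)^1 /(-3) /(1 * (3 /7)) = 31906 /45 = 709.02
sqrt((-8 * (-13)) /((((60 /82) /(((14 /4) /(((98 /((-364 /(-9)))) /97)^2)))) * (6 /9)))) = 2522 * sqrt(18655) /315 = 1093.53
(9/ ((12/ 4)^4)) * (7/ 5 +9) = 52/ 45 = 1.16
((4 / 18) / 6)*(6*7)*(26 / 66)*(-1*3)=-182 / 99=-1.84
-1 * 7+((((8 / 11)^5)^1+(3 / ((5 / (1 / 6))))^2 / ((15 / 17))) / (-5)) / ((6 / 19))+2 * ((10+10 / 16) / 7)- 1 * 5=-9.10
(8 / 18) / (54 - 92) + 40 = 6838 / 171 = 39.99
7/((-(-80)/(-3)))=-21/80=-0.26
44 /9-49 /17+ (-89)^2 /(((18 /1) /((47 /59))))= 6365105 /18054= 352.56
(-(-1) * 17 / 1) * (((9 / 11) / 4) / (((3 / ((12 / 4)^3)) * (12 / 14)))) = 3213 / 88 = 36.51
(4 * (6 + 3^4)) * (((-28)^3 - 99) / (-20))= 1918437 / 5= 383687.40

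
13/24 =0.54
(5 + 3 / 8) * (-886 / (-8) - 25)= 14749 / 32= 460.91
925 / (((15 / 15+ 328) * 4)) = 925 / 1316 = 0.70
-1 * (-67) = 67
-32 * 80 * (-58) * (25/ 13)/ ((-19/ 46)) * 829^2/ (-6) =58673887616000/ 741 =79182034569.50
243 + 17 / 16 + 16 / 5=19781 / 80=247.26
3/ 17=0.18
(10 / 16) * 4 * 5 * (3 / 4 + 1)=175 / 8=21.88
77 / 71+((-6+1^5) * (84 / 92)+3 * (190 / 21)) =270482 / 11431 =23.66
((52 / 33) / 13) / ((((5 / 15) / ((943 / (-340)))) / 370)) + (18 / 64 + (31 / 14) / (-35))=-546771297 / 1466080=-372.95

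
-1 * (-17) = 17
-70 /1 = -70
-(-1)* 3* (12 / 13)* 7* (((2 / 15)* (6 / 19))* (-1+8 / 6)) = 336 / 1235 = 0.27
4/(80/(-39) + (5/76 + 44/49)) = -580944/157949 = -3.68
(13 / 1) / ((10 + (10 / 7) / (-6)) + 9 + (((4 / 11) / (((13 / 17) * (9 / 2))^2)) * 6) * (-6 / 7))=1522521 / 2178842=0.70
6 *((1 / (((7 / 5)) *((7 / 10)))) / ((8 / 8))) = 300 / 49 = 6.12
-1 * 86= -86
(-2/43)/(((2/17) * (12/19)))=-323/516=-0.63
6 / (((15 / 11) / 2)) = 44 / 5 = 8.80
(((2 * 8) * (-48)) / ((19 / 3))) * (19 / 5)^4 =-15803136 / 625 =-25285.02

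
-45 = -45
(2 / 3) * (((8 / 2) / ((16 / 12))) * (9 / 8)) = 9 / 4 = 2.25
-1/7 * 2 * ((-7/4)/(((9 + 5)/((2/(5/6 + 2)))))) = 3/119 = 0.03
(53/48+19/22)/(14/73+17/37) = 2806339/928752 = 3.02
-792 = -792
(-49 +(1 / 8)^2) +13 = -2303 / 64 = -35.98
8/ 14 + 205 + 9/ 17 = 24526/ 119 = 206.10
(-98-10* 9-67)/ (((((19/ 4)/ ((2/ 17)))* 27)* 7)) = -40/ 1197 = -0.03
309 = 309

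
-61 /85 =-0.72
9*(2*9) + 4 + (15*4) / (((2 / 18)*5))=274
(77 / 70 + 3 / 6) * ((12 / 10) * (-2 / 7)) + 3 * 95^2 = 4738029 / 175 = 27074.45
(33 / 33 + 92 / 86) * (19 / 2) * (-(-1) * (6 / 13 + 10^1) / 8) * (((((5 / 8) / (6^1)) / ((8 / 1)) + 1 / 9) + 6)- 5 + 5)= 202810085 / 1287936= 157.47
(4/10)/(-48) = -1/120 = -0.01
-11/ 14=-0.79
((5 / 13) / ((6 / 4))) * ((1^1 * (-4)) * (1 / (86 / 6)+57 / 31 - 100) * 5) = 26151200 / 51987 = 503.03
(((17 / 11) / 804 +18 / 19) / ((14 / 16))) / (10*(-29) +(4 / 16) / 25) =-31903000 / 8527532937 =-0.00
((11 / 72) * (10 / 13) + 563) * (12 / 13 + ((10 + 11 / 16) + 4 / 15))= 9765964723 / 1460160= 6688.28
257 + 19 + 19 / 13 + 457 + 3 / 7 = 66875 / 91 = 734.89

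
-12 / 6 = -2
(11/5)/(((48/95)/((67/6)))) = 14003/288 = 48.62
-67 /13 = -5.15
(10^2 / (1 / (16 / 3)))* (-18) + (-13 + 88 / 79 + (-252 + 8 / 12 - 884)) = -2547091 / 237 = -10747.22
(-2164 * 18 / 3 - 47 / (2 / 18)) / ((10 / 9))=-120663 / 10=-12066.30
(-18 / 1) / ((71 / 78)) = -1404 / 71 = -19.77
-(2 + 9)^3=-1331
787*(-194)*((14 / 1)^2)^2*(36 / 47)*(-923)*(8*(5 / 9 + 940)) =1466449955783787520 / 47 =31201062889016755.74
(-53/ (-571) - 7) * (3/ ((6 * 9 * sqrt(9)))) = -1972/ 15417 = -0.13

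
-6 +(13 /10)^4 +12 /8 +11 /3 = 60683 /30000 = 2.02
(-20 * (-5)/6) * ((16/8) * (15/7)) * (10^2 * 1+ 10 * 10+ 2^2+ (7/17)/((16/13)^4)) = 28434846875/1949696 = 14584.25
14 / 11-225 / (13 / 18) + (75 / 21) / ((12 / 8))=-924578 / 3003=-307.88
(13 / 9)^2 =169 / 81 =2.09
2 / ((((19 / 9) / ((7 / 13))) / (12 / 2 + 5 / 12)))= 1617 / 494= 3.27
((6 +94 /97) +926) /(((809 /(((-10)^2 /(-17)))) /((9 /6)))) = -13574700 /1334041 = -10.18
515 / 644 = 0.80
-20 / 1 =-20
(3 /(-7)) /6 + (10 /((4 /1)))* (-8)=-281 /14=-20.07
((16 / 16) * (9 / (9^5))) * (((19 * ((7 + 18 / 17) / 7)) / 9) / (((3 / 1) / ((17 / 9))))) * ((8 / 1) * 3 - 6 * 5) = -5206 / 3720087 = -0.00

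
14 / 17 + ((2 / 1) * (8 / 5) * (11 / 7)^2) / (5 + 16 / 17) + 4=2588594 / 420665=6.15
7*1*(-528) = -3696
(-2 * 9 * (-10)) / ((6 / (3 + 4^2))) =570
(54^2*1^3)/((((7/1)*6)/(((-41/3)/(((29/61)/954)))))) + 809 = -386360321/203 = -1903252.81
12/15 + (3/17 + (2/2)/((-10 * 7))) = 229/238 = 0.96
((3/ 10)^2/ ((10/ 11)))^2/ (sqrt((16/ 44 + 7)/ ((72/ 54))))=363*sqrt(33)/ 500000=0.00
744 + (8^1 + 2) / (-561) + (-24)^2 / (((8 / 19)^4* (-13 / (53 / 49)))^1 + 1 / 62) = -24581124363634 / 28958896857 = -848.83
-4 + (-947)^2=896805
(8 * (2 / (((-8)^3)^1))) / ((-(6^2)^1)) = 0.00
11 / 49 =0.22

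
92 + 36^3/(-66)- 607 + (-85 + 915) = -4311/11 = -391.91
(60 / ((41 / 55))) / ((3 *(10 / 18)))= 1980 / 41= 48.29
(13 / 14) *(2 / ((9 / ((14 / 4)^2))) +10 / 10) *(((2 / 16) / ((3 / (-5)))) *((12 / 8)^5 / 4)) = -39195 / 28672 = -1.37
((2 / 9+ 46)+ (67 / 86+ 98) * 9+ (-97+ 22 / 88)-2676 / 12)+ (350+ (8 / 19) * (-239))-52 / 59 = 1499255641 / 1735308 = 863.97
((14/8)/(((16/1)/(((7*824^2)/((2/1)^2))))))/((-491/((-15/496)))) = 7797615/974144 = 8.00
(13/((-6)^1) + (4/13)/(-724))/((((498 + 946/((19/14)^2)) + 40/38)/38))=-7236245/88985754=-0.08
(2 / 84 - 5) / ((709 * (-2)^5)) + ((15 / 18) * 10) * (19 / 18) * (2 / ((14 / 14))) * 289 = 43602934681 / 8576064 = 5084.26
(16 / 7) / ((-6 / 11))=-88 / 21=-4.19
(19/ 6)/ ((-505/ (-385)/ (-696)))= -169708/ 101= -1680.28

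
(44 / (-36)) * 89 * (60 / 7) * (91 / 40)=-12727 / 6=-2121.17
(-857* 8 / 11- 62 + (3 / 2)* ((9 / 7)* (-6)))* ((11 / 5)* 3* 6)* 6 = -5794956 / 35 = -165570.17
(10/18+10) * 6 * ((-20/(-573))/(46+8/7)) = 2660/56727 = 0.05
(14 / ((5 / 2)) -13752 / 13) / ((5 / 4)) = -273584 / 325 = -841.80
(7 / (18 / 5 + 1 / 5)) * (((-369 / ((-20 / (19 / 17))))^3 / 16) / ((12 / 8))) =672.99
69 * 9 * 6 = 3726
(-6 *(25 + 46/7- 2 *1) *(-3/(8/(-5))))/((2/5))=-831.70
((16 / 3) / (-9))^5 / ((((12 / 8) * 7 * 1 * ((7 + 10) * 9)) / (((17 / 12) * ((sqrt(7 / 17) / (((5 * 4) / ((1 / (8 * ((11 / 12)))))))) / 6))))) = -32768 * sqrt(119) / 7607001301515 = -0.00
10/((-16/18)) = -11.25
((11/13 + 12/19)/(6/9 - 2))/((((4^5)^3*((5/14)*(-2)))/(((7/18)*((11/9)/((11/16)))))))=3577/3580392112128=0.00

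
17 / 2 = 8.50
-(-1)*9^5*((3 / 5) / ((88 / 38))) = 3365793 / 220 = 15299.06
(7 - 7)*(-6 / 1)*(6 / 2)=0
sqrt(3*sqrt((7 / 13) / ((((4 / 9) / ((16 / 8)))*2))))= 3*13^(3 / 4)*sqrt(2)*7^(1 / 4) / 26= 1.82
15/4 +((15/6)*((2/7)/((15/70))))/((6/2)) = 175/36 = 4.86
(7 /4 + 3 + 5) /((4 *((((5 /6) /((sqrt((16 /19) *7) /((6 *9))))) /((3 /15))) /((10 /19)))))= 13 *sqrt(133) /10830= 0.01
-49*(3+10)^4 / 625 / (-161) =199927 / 14375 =13.91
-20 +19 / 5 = -81 / 5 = -16.20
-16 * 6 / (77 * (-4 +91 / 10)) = -320 / 1309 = -0.24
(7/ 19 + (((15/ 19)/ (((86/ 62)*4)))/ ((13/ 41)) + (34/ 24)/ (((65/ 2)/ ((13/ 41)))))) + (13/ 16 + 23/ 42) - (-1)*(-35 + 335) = 221075310317/ 731574480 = 302.19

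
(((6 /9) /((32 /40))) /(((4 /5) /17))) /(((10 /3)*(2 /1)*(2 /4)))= 85 /16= 5.31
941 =941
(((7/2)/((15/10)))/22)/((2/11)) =7/12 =0.58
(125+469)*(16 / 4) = 2376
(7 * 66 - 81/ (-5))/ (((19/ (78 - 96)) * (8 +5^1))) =-43038/ 1235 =-34.85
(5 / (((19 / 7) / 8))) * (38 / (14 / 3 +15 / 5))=1680 / 23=73.04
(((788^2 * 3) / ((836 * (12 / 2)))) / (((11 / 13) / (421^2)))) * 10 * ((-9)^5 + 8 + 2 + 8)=-105572336244970140 / 2299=-45920981402770.83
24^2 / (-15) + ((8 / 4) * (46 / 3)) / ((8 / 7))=-11.57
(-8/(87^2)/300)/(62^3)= -1/67646423700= -0.00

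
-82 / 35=-2.34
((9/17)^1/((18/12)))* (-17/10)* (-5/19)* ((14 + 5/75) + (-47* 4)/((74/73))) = -95123/3515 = -27.06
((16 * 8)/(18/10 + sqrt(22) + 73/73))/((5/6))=-1792/59 + 640 * sqrt(22)/59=20.51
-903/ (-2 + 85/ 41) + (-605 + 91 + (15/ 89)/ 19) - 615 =-22777755/ 1691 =-13469.99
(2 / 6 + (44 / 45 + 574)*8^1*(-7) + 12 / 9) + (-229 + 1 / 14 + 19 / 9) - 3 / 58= -296192857 / 9135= -32423.96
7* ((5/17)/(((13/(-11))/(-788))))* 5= 6863.80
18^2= 324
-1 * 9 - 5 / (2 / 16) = -49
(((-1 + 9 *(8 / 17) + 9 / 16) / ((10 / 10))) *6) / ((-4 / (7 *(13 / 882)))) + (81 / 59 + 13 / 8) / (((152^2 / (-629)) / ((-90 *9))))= 127541613391 / 1946558208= 65.52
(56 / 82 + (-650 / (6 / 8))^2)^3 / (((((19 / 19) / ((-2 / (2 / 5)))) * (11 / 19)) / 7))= -14158410110816157288078800320 / 552677499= -25617851525408595091.15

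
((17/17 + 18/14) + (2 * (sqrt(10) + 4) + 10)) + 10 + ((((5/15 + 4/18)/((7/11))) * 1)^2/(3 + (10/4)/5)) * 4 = 2 * sqrt(10) + 865628/27783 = 37.48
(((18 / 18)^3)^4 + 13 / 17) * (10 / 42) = 0.42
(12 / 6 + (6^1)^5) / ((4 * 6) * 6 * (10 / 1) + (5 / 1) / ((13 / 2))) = 50557 / 9365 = 5.40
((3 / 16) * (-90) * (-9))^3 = 1793613375 / 512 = 3503151.12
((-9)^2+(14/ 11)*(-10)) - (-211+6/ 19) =58302/ 209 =278.96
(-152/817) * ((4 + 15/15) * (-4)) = 160/43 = 3.72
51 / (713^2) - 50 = -50.00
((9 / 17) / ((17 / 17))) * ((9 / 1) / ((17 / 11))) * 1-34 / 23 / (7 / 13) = 15713 / 46529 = 0.34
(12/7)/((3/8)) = 32/7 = 4.57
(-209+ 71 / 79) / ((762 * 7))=-2740 / 70231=-0.04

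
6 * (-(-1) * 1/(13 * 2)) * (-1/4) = -3/52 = -0.06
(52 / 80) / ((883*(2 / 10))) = 13 / 3532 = 0.00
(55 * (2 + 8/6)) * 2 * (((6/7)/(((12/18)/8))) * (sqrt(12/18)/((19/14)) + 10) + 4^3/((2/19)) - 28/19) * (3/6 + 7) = 132000 * sqrt(6)/19 + 259457000/133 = 1967822.02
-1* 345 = -345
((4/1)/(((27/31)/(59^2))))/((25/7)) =3021508/675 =4476.31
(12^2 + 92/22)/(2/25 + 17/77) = 285250/579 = 492.66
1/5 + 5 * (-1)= -24/5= -4.80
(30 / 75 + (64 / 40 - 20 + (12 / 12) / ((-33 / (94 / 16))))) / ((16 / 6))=-4799 / 704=-6.82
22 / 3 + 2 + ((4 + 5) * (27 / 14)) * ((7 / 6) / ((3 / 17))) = 1489 / 12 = 124.08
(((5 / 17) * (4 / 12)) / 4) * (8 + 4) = 5 / 17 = 0.29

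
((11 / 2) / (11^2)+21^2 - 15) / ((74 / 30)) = 172.72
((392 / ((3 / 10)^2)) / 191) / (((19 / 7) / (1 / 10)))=27440 / 32661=0.84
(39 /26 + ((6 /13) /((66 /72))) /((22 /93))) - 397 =-1237547 /3146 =-393.37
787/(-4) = -787/4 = -196.75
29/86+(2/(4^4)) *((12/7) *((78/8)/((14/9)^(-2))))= 8089/12384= 0.65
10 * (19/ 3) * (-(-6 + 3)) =190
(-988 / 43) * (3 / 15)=-988 / 215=-4.60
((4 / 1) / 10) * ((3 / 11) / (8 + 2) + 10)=1103 / 275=4.01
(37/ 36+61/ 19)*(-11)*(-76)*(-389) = -12404821/ 9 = -1378313.44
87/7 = 12.43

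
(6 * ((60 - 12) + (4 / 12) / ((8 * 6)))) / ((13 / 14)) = 310.20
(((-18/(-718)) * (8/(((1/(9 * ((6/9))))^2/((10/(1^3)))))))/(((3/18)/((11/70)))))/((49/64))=10948608/123137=88.91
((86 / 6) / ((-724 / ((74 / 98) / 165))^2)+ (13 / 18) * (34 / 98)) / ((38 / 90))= 0.59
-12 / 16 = -3 / 4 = -0.75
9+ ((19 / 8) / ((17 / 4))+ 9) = 631 / 34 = 18.56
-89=-89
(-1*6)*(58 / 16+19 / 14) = -837 / 28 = -29.89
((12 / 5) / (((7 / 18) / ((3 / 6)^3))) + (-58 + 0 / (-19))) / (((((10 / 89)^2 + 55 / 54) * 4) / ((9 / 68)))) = -3855380409 / 2099421800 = -1.84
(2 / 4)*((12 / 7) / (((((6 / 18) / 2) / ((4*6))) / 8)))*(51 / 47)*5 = 1762560 / 329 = 5357.33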